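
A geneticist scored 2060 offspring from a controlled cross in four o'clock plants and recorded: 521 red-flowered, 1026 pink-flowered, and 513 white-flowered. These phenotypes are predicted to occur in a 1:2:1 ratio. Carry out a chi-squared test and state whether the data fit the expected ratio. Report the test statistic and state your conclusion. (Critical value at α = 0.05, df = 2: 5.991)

Expected counts for N = 2060 under a 1:2:1 ratio (total parts = 4):
  red-flowered: 2060 × 1/4 = 515
  pink-flowered: 2060 × 2/4 = 1030
  white-flowered: 2060 × 1/4 = 515
χ² = Σ (O − E)² / E
  red-flowered: (521 − 515)² / 515 = 0.0699
  pink-flowered: (1026 − 1030)² / 1030 = 0.0155
  white-flowered: (513 − 515)² / 515 = 0.0078
χ² = 0.0699 + 0.0155 + 0.0078 = 0.0932 ≈ 0.093
Degrees of freedom = 3 − 1 = 2; critical value at α = 0.05 is 5.991.
Since 0.093 < 5.991, we fail to reject the null hypothesis — the data are consistent with the 1:2:1 ratio.

0.093; consistent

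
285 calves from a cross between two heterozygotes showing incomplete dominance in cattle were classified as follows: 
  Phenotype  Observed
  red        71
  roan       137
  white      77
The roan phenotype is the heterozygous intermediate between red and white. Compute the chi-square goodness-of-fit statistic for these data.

0.677

With incomplete dominance, a heterozygote × heterozygote cross gives a 1:2:1 phenotypic ratio.
Total ratio parts = 4. Expected numbers out of 285:
  red: 285 × 1/4 = 71.25
  roan: 285 × 2/4 = 142.5
  white: 285 × 1/4 = 71.25
χ² = Σ (O − E)² / E
  red: (71 − 71.25)² / 71.25 = 0.0009
  roan: (137 − 142.5)² / 142.5 = 0.2123
  white: (77 − 71.25)² / 71.25 = 0.4640
χ² = 0.0009 + 0.2123 + 0.4640 = 0.6772 ≈ 0.677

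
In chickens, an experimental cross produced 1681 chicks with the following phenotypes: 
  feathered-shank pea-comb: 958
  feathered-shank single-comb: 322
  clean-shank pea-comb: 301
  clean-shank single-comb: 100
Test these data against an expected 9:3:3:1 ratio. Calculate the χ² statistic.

Expected counts for N = 1681 under a 9:3:3:1 ratio (total parts = 16):
  feathered-shank pea-comb: 1681 × 9/16 = 945.5625
  feathered-shank single-comb: 1681 × 3/16 = 315.1875
  clean-shank pea-comb: 1681 × 3/16 = 315.1875
  clean-shank single-comb: 1681 × 1/16 = 105.0625
χ² = Σ (O − E)² / E
  feathered-shank pea-comb: (958 − 945.5625)² / 945.5625 = 0.1636
  feathered-shank single-comb: (322 − 315.1875)² / 315.1875 = 0.1472
  clean-shank pea-comb: (301 − 315.1875)² / 315.1875 = 0.6386
  clean-shank single-comb: (100 − 105.0625)² / 105.0625 = 0.2439
χ² = 0.1636 + 0.1472 + 0.6386 + 0.2439 = 1.1933 ≈ 1.193

1.193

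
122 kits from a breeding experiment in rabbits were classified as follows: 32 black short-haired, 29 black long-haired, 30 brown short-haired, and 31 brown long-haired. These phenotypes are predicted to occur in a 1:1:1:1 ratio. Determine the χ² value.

Expected counts for N = 122 under a 1:1:1:1 ratio (total parts = 4):
  black short-haired: 122 × 1/4 = 30.5
  black long-haired: 122 × 1/4 = 30.5
  brown short-haired: 122 × 1/4 = 30.5
  brown long-haired: 122 × 1/4 = 30.5
χ² = Σ (O − E)² / E
  black short-haired: (32 − 30.5)² / 30.5 = 0.0738
  black long-haired: (29 − 30.5)² / 30.5 = 0.0738
  brown short-haired: (30 − 30.5)² / 30.5 = 0.0082
  brown long-haired: (31 − 30.5)² / 30.5 = 0.0082
χ² = 0.0738 + 0.0738 + 0.0082 + 0.0082 = 0.164

0.164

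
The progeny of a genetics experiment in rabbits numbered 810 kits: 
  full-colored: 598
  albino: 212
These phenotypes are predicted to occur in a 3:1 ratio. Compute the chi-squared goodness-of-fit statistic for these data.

0.594

Expected counts for N = 810 under a 3:1 ratio (total parts = 4):
  full-colored: 810 × 3/4 = 607.5
  albino: 810 × 1/4 = 202.5
χ² = Σ (O − E)² / E
  full-colored: (598 − 607.5)² / 607.5 = 0.1486
  albino: (212 − 202.5)² / 202.5 = 0.4457
χ² = 0.1486 + 0.4457 = 0.5943 ≈ 0.594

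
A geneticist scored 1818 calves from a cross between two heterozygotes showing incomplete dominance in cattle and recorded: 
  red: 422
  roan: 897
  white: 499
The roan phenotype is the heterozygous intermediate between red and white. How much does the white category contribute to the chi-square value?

4.357

With incomplete dominance, a heterozygote × heterozygote cross gives a 1:2:1 phenotypic ratio.
Expected counts for N = 1818 under a 1:2:1 ratio (total parts = 4):
  red: 1818 × 1/4 = 454.5
  roan: 1818 × 2/4 = 909
  white: 1818 × 1/4 = 454.5
Contribution of white: (499 − 454.5)² / 454.5 = 4.3570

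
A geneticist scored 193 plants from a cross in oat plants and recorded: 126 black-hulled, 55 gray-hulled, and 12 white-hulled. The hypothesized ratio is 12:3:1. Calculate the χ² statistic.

Under the 12:3:1 hypothesis (Σ ratio = 16, N = 193):
  black-hulled: 193 × 12/16 = 144.75
  gray-hulled: 193 × 3/16 = 36.1875
  white-hulled: 193 × 1/16 = 12.0625
χ² = Σ (O − E)² / E
  black-hulled: (126 − 144.75)² / 144.75 = 2.4288
  gray-hulled: (55 − 36.1875)² / 36.1875 = 9.7799
  white-hulled: (12 − 12.0625)² / 12.0625 = 0.0003
χ² = 2.4288 + 9.7799 + 0.0003 = 12.209

12.209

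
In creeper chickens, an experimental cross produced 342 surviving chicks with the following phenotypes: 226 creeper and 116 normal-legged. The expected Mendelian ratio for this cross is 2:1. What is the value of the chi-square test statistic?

0.053

Total ratio parts = 3. Expected numbers out of 342:
  creeper: 342 × 2/3 = 228
  normal-legged: 342 × 1/3 = 114
χ² = Σ (O − E)² / E
  creeper: (226 − 228)² / 228 = 0.0175
  normal-legged: (116 − 114)² / 114 = 0.0351
χ² = 0.0175 + 0.0351 = 0.0526 ≈ 0.053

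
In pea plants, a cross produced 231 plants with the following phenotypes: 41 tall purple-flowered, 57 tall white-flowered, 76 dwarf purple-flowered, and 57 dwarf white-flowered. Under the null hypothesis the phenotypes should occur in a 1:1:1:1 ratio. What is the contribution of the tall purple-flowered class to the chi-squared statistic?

The 1:1:1:1 ratio has 4 parts, so with N = 231 the expected counts are:
  tall purple-flowered: 231 × 1/4 = 57.75
  tall white-flowered: 231 × 1/4 = 57.75
  dwarf purple-flowered: 231 × 1/4 = 57.75
  dwarf white-flowered: 231 × 1/4 = 57.75
Contribution of tall purple-flowered: (41 − 57.75)² / 57.75 = 4.8582

4.858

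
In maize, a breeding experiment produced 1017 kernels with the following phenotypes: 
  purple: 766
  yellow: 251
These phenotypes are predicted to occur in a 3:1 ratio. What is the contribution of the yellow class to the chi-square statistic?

Under the 3:1 hypothesis (Σ ratio = 4, N = 1017):
  purple: 1017 × 3/4 = 762.75
  yellow: 1017 × 1/4 = 254.25
Contribution of yellow: (251 − 254.25)² / 254.25 = 0.0415

0.042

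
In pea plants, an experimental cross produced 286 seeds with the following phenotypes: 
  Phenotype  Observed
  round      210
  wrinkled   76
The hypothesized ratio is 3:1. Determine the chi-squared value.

0.378

The 3:1 ratio has 4 parts, so with N = 286 the expected counts are:
  round: 286 × 3/4 = 214.5
  wrinkled: 286 × 1/4 = 71.5
χ² = Σ (O − E)² / E
  round: (210 − 214.5)² / 214.5 = 0.0944
  wrinkled: (76 − 71.5)² / 71.5 = 0.2832
χ² = 0.0944 + 0.2832 = 0.3776 ≈ 0.378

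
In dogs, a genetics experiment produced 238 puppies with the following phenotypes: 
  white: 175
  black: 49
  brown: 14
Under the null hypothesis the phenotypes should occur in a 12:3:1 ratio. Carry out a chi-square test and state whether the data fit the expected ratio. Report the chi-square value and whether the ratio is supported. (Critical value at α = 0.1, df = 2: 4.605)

Under the 12:3:1 hypothesis (Σ ratio = 16, N = 238):
  white: 238 × 12/16 = 178.5
  black: 238 × 3/16 = 44.625
  brown: 238 × 1/16 = 14.875
χ² = Σ (O − E)² / E
  white: (175 − 178.5)² / 178.5 = 0.0686
  black: (49 − 44.625)² / 44.625 = 0.4289
  brown: (14 − 14.875)² / 14.875 = 0.0515
χ² = 0.0686 + 0.4289 + 0.0515 = 0.549
Degrees of freedom = 3 − 1 = 2; critical value at α = 0.1 is 4.605.
Since 0.549 < 4.605, we fail to reject the null hypothesis — the data are consistent with the 12:3:1 ratio.

0.549; consistent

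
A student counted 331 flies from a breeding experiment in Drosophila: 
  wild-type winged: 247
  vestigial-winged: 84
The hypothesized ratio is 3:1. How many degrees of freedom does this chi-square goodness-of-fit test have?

1

A goodness-of-fit test with 2 phenotype classes has df = 2 − 1 = 1.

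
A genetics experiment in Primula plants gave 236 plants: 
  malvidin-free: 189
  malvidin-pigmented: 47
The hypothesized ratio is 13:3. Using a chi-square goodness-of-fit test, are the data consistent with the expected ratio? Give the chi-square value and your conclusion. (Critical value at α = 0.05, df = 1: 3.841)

0.210; consistent

Total ratio parts = 16. Expected numbers out of 236:
  malvidin-free: 236 × 13/16 = 191.75
  malvidin-pigmented: 236 × 3/16 = 44.25
χ² = Σ (O − E)² / E
  malvidin-free: (189 − 191.75)² / 191.75 = 0.0394
  malvidin-pigmented: (47 − 44.25)² / 44.25 = 0.1709
χ² = 0.0394 + 0.1709 = 0.2103 ≈ 0.210
Degrees of freedom = 2 − 1 = 1; critical value at α = 0.05 is 3.841.
Since 0.210 < 3.841, we fail to reject the null hypothesis — the data are consistent with the 13:3 ratio.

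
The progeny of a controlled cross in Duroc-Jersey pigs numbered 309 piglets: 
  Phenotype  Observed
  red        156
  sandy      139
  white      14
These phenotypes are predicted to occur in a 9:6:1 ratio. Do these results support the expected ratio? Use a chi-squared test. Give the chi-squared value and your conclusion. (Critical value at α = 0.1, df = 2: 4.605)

7.902; not consistent

The 9:6:1 ratio has 16 parts, so with N = 309 the expected counts are:
  red: 309 × 9/16 = 173.8125
  sandy: 309 × 6/16 = 115.875
  white: 309 × 1/16 = 19.3125
χ² = Σ (O − E)² / E
  red: (156 − 173.8125)² / 173.8125 = 1.8254
  sandy: (139 − 115.875)² / 115.875 = 4.6150
  white: (14 − 19.3125)² / 19.3125 = 1.4614
χ² = 1.8254 + 4.6150 + 1.4614 = 7.9018 ≈ 7.902
Degrees of freedom = 3 − 1 = 2; critical value at α = 0.1 is 4.605.
Since 7.902 > 4.605, we reject the null hypothesis — the data do not fit the 9:6:1 ratio.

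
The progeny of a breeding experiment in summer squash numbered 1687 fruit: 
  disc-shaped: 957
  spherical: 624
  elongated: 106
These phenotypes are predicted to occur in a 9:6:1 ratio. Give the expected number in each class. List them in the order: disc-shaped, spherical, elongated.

Under the 9:6:1 hypothesis (Σ ratio = 16, N = 1687):
  disc-shaped: 1687 × 9/16 = 948.9375
  spherical: 1687 × 6/16 = 632.625
  elongated: 1687 × 1/16 = 105.4375

948.9375, 632.625, 105.4375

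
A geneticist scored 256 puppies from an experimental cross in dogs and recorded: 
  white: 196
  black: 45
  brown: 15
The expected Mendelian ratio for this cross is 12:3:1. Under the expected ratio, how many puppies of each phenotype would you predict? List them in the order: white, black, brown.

The 12:3:1 ratio has 16 parts, so with N = 256 the expected counts are:
  white: 256 × 12/16 = 192
  black: 256 × 3/16 = 48
  brown: 256 × 1/16 = 16

192, 48, 16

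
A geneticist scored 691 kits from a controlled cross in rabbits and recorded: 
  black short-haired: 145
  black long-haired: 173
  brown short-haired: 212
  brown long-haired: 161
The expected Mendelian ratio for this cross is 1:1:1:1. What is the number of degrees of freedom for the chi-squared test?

3

A goodness-of-fit test with 4 phenotype classes has df = 4 − 1 = 3.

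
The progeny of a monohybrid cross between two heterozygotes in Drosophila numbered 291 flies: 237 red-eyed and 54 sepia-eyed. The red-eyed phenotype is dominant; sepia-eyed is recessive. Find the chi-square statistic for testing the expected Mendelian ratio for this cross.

6.443

For a monohybrid cross between heterozygotes with complete dominance, the expected phenotypic ratio is 3:1.
Total ratio parts = 4. Expected numbers out of 291:
  red-eyed: 291 × 3/4 = 218.25
  sepia-eyed: 291 × 1/4 = 72.75
χ² = Σ (O − E)² / E
  red-eyed: (237 − 218.25)² / 218.25 = 1.6108
  sepia-eyed: (54 − 72.75)² / 72.75 = 4.8325
χ² = 1.6108 + 4.8325 = 6.4433 ≈ 6.443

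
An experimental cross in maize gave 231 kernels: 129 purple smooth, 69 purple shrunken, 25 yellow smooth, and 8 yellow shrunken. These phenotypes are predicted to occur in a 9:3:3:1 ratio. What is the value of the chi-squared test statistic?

25.854

Under the 9:3:3:1 hypothesis (Σ ratio = 16, N = 231):
  purple smooth: 231 × 9/16 = 129.9375
  purple shrunken: 231 × 3/16 = 43.3125
  yellow smooth: 231 × 3/16 = 43.3125
  yellow shrunken: 231 × 1/16 = 14.4375
χ² = Σ (O − E)² / E
  purple smooth: (129 − 129.9375)² / 129.9375 = 0.0068
  purple shrunken: (69 − 43.3125)² / 43.3125 = 15.2346
  yellow smooth: (25 − 43.3125)² / 43.3125 = 7.7425
  yellow shrunken: (8 − 14.4375)² / 14.4375 = 2.8704
χ² = 0.0068 + 15.2346 + 7.7425 + 2.8704 = 25.8543 ≈ 25.854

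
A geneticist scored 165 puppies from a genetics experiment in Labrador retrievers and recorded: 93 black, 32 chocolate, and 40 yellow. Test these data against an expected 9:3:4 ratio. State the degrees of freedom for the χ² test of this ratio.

2

A goodness-of-fit test with 3 phenotype classes has df = 3 − 1 = 2.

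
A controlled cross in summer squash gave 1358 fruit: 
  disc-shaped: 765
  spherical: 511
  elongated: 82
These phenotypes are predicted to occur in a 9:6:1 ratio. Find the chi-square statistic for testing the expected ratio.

0.105

The 9:6:1 ratio has 16 parts, so with N = 1358 the expected counts are:
  disc-shaped: 1358 × 9/16 = 763.875
  spherical: 1358 × 6/16 = 509.25
  elongated: 1358 × 1/16 = 84.875
χ² = Σ (O − E)² / E
  disc-shaped: (765 − 763.875)² / 763.875 = 0.0017
  spherical: (511 − 509.25)² / 509.25 = 0.0060
  elongated: (82 − 84.875)² / 84.875 = 0.0974
χ² = 0.0017 + 0.0060 + 0.0974 = 0.1051 ≈ 0.105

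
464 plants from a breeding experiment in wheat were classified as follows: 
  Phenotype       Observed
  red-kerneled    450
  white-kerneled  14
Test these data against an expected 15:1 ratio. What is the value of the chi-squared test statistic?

8.276

Expected counts for N = 464 under a 15:1 ratio (total parts = 16):
  red-kerneled: 464 × 15/16 = 435
  white-kerneled: 464 × 1/16 = 29
χ² = Σ (O − E)² / E
  red-kerneled: (450 − 435)² / 435 = 0.5172
  white-kerneled: (14 − 29)² / 29 = 7.7586
χ² = 0.5172 + 7.7586 = 8.2758 ≈ 8.276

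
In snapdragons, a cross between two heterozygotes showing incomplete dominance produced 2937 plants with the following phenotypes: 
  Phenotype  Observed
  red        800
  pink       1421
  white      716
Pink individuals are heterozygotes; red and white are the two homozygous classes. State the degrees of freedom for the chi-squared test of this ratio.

With incomplete dominance, a heterozygote × heterozygote cross gives a 1:2:1 phenotypic ratio.
A goodness-of-fit test with 3 phenotype classes has df = 3 − 1 = 2.

2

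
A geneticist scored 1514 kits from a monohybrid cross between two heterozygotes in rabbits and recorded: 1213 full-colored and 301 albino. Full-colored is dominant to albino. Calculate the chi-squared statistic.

For a monohybrid cross between heterozygotes with complete dominance, the expected phenotypic ratio is 3:1.
Under the 3:1 hypothesis (Σ ratio = 4, N = 1514):
  full-colored: 1514 × 3/4 = 1135.5
  albino: 1514 × 1/4 = 378.5
χ² = Σ (O − E)² / E
  full-colored: (1213 − 1135.5)² / 1135.5 = 5.2895
  albino: (301 − 378.5)² / 378.5 = 15.8686
χ² = 5.2895 + 15.8686 = 21.1581 ≈ 21.158

21.158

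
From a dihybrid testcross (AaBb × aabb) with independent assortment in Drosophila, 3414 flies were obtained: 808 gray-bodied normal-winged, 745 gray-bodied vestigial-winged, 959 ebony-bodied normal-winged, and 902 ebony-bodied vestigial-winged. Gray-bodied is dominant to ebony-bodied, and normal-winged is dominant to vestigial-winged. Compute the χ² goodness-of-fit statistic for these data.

32.015

A dihybrid testcross with independent assortment gives a 1:1:1:1 ratio.
Expected counts for N = 3414 under a 1:1:1:1 ratio (total parts = 4):
  gray-bodied normal-winged: 3414 × 1/4 = 853.5
  gray-bodied vestigial-winged: 3414 × 1/4 = 853.5
  ebony-bodied normal-winged: 3414 × 1/4 = 853.5
  ebony-bodied vestigial-winged: 3414 × 1/4 = 853.5
χ² = Σ (O − E)² / E
  gray-bodied normal-winged: (808 − 853.5)² / 853.5 = 2.4256
  gray-bodied vestigial-winged: (745 − 853.5)² / 853.5 = 13.7929
  ebony-bodied normal-winged: (959 − 853.5)² / 853.5 = 13.0407
  ebony-bodied vestigial-winged: (902 − 853.5)² / 853.5 = 2.7560
χ² = 2.4256 + 13.7929 + 13.0407 + 2.7560 = 32.0152 ≈ 32.015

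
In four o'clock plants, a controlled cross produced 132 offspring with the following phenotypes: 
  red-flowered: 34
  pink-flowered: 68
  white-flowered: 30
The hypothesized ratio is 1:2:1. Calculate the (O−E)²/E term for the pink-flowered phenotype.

Under the 1:2:1 hypothesis (Σ ratio = 4, N = 132):
  red-flowered: 132 × 1/4 = 33
  pink-flowered: 132 × 2/4 = 66
  white-flowered: 132 × 1/4 = 33
Contribution of pink-flowered: (68 − 66)² / 66 = 0.0606

0.061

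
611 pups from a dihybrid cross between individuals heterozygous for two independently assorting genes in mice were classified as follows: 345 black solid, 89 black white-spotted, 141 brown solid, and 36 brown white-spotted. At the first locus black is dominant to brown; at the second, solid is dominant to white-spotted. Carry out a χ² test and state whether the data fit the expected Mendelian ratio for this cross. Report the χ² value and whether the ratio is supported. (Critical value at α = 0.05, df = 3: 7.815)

11.935; not consistent

A dihybrid F₂ with independent assortment and complete dominance at both loci gives a 9:3:3:1 phenotypic ratio.
Total ratio parts = 16. Expected numbers out of 611:
  black solid: 611 × 9/16 = 343.6875
  black white-spotted: 611 × 3/16 = 114.5625
  brown solid: 611 × 3/16 = 114.5625
  brown white-spotted: 611 × 1/16 = 38.1875
χ² = Σ (O − E)² / E
  black solid: (345 − 343.6875)² / 343.6875 = 0.0050
  black white-spotted: (89 − 114.5625)² / 114.5625 = 5.7038
  brown solid: (141 − 114.5625)² / 114.5625 = 6.1010
  brown white-spotted: (36 − 38.1875)² / 38.1875 = 0.1253
χ² = 0.0050 + 5.7038 + 6.1010 + 0.1253 = 11.9351 ≈ 11.935
Degrees of freedom = 4 − 1 = 3; critical value at α = 0.05 is 7.815.
Since 11.935 > 7.815, we reject the null hypothesis — the data do not fit the 9:3:3:1 ratio.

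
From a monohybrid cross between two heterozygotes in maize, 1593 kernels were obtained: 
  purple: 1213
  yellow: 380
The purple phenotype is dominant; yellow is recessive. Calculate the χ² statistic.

For a monohybrid cross between heterozygotes with complete dominance, the expected phenotypic ratio is 3:1.
Under the 3:1 hypothesis (Σ ratio = 4, N = 1593):
  purple: 1593 × 3/4 = 1194.75
  yellow: 1593 × 1/4 = 398.25
χ² = Σ (O − E)² / E
  purple: (1213 − 1194.75)² / 1194.75 = 0.2788
  yellow: (380 − 398.25)² / 398.25 = 0.8363
χ² = 0.2788 + 0.8363 = 1.1151 ≈ 1.115

1.115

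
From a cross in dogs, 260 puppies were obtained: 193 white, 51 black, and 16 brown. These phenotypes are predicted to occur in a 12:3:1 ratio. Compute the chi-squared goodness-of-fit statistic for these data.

The 12:3:1 ratio has 16 parts, so with N = 260 the expected counts are:
  white: 260 × 12/16 = 195
  black: 260 × 3/16 = 48.75
  brown: 260 × 1/16 = 16.25
χ² = Σ (O − E)² / E
  white: (193 − 195)² / 195 = 0.0205
  black: (51 − 48.75)² / 48.75 = 0.1038
  brown: (16 − 16.25)² / 16.25 = 0.0038
χ² = 0.0205 + 0.1038 + 0.0038 = 0.1281 ≈ 0.128

0.128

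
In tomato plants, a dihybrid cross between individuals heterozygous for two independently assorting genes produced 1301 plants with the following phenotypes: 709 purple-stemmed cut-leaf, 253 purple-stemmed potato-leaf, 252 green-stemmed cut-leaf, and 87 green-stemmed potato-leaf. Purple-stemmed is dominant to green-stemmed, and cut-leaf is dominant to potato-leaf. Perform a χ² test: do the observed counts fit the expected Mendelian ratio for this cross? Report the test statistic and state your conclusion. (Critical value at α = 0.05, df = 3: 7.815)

1.712; consistent

A dihybrid F₂ with independent assortment and complete dominance at both loci gives a 9:3:3:1 phenotypic ratio.
Expected counts for N = 1301 under a 9:3:3:1 ratio (total parts = 16):
  purple-stemmed cut-leaf: 1301 × 9/16 = 731.8125
  purple-stemmed potato-leaf: 1301 × 3/16 = 243.9375
  green-stemmed cut-leaf: 1301 × 3/16 = 243.9375
  green-stemmed potato-leaf: 1301 × 1/16 = 81.3125
χ² = Σ (O − E)² / E
  purple-stemmed cut-leaf: (709 − 731.8125)² / 731.8125 = 0.7111
  purple-stemmed potato-leaf: (253 − 243.9375)² / 243.9375 = 0.3367
  green-stemmed cut-leaf: (252 − 243.9375)² / 243.9375 = 0.2665
  green-stemmed potato-leaf: (87 − 81.3125)² / 81.3125 = 0.3978
χ² = 0.7111 + 0.3367 + 0.2665 + 0.3978 = 1.7121 ≈ 1.712
Degrees of freedom = 4 − 1 = 3; critical value at α = 0.05 is 7.815.
Since 1.712 < 7.815, we fail to reject the null hypothesis — the data are consistent with the 9:3:3:1 ratio.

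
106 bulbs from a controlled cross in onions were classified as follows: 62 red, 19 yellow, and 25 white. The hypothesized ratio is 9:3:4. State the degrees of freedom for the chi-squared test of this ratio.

A goodness-of-fit test with 3 phenotype classes has df = 3 − 1 = 2.

2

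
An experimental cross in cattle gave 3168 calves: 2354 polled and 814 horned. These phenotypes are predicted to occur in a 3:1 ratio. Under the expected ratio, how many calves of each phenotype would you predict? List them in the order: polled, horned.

The 3:1 ratio has 4 parts, so with N = 3168 the expected counts are:
  polled: 3168 × 3/4 = 2376
  horned: 3168 × 1/4 = 792

2376, 792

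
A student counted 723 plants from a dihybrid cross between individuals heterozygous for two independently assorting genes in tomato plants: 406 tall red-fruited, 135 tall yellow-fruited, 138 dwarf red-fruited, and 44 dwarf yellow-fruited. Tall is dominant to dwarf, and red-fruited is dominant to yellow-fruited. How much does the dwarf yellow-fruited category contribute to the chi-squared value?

0.031

A dihybrid F₂ with independent assortment and complete dominance at both loci gives a 9:3:3:1 phenotypic ratio.
Total ratio parts = 16. Expected numbers out of 723:
  tall red-fruited: 723 × 9/16 = 406.6875
  tall yellow-fruited: 723 × 3/16 = 135.5625
  dwarf red-fruited: 723 × 3/16 = 135.5625
  dwarf yellow-fruited: 723 × 1/16 = 45.1875
Contribution of dwarf yellow-fruited: (44 − 45.1875)² / 45.1875 = 0.0312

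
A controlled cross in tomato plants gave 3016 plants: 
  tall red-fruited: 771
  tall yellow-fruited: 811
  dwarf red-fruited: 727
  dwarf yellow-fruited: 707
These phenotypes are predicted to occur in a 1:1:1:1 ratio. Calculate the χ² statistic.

8.589

Under the 1:1:1:1 hypothesis (Σ ratio = 4, N = 3016):
  tall red-fruited: 3016 × 1/4 = 754
  tall yellow-fruited: 3016 × 1/4 = 754
  dwarf red-fruited: 3016 × 1/4 = 754
  dwarf yellow-fruited: 3016 × 1/4 = 754
χ² = Σ (O − E)² / E
  tall red-fruited: (771 − 754)² / 754 = 0.3833
  tall yellow-fruited: (811 − 754)² / 754 = 4.3090
  dwarf red-fruited: (727 − 754)² / 754 = 0.9668
  dwarf yellow-fruited: (707 − 754)² / 754 = 2.9297
χ² = 0.3833 + 4.3090 + 0.9668 + 2.9297 = 8.5888 ≈ 8.589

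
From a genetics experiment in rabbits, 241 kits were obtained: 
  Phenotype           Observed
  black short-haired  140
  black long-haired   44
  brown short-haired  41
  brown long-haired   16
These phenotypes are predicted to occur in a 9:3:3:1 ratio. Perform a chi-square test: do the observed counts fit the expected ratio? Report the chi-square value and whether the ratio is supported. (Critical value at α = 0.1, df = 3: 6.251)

Total ratio parts = 16. Expected numbers out of 241:
  black short-haired: 241 × 9/16 = 135.5625
  black long-haired: 241 × 3/16 = 45.1875
  brown short-haired: 241 × 3/16 = 45.1875
  brown long-haired: 241 × 1/16 = 15.0625
χ² = Σ (O − E)² / E
  black short-haired: (140 − 135.5625)² / 135.5625 = 0.1453
  black long-haired: (44 − 45.1875)² / 45.1875 = 0.0312
  brown short-haired: (41 − 45.1875)² / 45.1875 = 0.3881
  brown long-haired: (16 − 15.0625)² / 15.0625 = 0.0584
χ² = 0.1453 + 0.0312 + 0.3881 + 0.0584 = 0.623
Degrees of freedom = 4 − 1 = 3; critical value at α = 0.1 is 6.251.
Since 0.623 < 6.251, we fail to reject the null hypothesis — the data are consistent with the 9:3:3:1 ratio.

0.623; consistent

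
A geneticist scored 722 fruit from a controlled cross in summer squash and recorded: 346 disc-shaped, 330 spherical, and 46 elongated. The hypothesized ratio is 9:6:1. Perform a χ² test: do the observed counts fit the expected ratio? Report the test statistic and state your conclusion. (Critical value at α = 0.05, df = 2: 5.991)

The 9:6:1 ratio has 16 parts, so with N = 722 the expected counts are:
  disc-shaped: 722 × 9/16 = 406.125
  spherical: 722 × 6/16 = 270.75
  elongated: 722 × 1/16 = 45.125
χ² = Σ (O − E)² / E
  disc-shaped: (346 − 406.125)² / 406.125 = 8.9012
  spherical: (330 − 270.75)² / 270.75 = 12.9661
  elongated: (46 − 45.125)² / 45.125 = 0.0170
χ² = 8.9012 + 12.9661 + 0.0170 = 21.8843 ≈ 21.884
Degrees of freedom = 3 − 1 = 2; critical value at α = 0.05 is 5.991.
Since 21.884 > 5.991, we reject the null hypothesis — the data do not fit the 9:6:1 ratio.

21.884; not consistent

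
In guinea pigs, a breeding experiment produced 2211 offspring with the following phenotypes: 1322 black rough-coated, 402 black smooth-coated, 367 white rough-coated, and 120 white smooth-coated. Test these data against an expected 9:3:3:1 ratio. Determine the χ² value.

13.162

Under the 9:3:3:1 hypothesis (Σ ratio = 16, N = 2211):
  black rough-coated: 2211 × 9/16 = 1243.6875
  black smooth-coated: 2211 × 3/16 = 414.5625
  white rough-coated: 2211 × 3/16 = 414.5625
  white smooth-coated: 2211 × 1/16 = 138.1875
χ² = Σ (O − E)² / E
  black rough-coated: (1322 − 1243.6875)² / 1243.6875 = 4.9312
  black smooth-coated: (402 − 414.5625)² / 414.5625 = 0.3807
  white rough-coated: (367 − 414.5625)² / 414.5625 = 5.4568
  white smooth-coated: (120 − 138.1875)² / 138.1875 = 2.3937
χ² = 4.9312 + 0.3807 + 5.4568 + 2.3937 = 13.1624 ≈ 13.162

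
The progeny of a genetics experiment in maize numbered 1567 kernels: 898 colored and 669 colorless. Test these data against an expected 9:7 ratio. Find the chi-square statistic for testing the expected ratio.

0.711

Expected counts for N = 1567 under a 9:7 ratio (total parts = 16):
  colored: 1567 × 9/16 = 881.4375
  colorless: 1567 × 7/16 = 685.5625
χ² = Σ (O − E)² / E
  colored: (898 − 881.4375)² / 881.4375 = 0.3112
  colorless: (669 − 685.5625)² / 685.5625 = 0.4001
χ² = 0.3112 + 0.4001 = 0.7113 ≈ 0.711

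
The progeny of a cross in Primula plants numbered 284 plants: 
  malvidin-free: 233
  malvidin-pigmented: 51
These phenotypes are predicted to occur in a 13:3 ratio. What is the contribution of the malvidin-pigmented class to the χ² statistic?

0.095

Expected counts for N = 284 under a 13:3 ratio (total parts = 16):
  malvidin-free: 284 × 13/16 = 230.75
  malvidin-pigmented: 284 × 3/16 = 53.25
Contribution of malvidin-pigmented: (51 − 53.25)² / 53.25 = 0.0951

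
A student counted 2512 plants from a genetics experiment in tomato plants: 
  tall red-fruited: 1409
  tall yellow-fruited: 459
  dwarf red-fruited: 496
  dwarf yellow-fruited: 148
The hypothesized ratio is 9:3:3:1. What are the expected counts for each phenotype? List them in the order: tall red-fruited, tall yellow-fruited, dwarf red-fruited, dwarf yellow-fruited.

1413, 471, 471, 157

Total ratio parts = 16. Expected numbers out of 2512:
  tall red-fruited: 2512 × 9/16 = 1413
  tall yellow-fruited: 2512 × 3/16 = 471
  dwarf red-fruited: 2512 × 3/16 = 471
  dwarf yellow-fruited: 2512 × 1/16 = 157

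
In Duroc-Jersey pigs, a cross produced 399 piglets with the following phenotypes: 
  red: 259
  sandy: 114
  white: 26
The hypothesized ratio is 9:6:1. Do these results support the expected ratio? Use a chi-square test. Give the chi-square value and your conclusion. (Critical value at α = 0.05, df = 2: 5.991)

Total ratio parts = 16. Expected numbers out of 399:
  red: 399 × 9/16 = 224.4375
  sandy: 399 × 6/16 = 149.625
  white: 399 × 1/16 = 24.9375
χ² = Σ (O − E)² / E
  red: (259 − 224.4375)² / 224.4375 = 5.3225
  sandy: (114 − 149.625)² / 149.625 = 8.4821
  white: (26 − 24.9375)² / 24.9375 = 0.0453
χ² = 5.3225 + 8.4821 + 0.0453 = 13.8499 ≈ 13.850
Degrees of freedom = 3 − 1 = 2; critical value at α = 0.05 is 5.991.
Since 13.850 > 5.991, we reject the null hypothesis — the data do not fit the 9:6:1 ratio.

13.850; not consistent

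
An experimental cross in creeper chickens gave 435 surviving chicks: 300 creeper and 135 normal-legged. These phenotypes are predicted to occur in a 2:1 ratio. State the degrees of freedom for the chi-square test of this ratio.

1

A goodness-of-fit test with 2 phenotype classes has df = 2 − 1 = 1.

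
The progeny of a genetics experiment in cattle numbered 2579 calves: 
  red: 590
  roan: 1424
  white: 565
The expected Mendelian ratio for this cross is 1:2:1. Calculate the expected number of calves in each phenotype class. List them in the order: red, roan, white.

Total ratio parts = 4. Expected numbers out of 2579:
  red: 2579 × 1/4 = 644.75
  roan: 2579 × 2/4 = 1289.5
  white: 2579 × 1/4 = 644.75

644.75, 1289.5, 644.75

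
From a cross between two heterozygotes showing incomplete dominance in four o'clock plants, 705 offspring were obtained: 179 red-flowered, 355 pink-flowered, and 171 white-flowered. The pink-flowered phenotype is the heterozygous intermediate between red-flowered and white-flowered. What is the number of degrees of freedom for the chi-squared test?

With incomplete dominance, a heterozygote × heterozygote cross gives a 1:2:1 phenotypic ratio.
A goodness-of-fit test with 3 phenotype classes has df = 3 − 1 = 2.

2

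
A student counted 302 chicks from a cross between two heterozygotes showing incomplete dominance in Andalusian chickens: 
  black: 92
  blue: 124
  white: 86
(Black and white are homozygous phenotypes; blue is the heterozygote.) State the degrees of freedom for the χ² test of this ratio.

With incomplete dominance, a heterozygote × heterozygote cross gives a 1:2:1 phenotypic ratio.
A goodness-of-fit test with 3 phenotype classes has df = 3 − 1 = 2.

2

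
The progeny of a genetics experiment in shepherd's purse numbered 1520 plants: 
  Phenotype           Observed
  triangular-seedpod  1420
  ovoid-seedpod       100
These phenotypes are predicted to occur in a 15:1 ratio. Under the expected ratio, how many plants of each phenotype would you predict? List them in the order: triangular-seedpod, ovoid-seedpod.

1425, 95

Total ratio parts = 16. Expected numbers out of 1520:
  triangular-seedpod: 1520 × 15/16 = 1425
  ovoid-seedpod: 1520 × 1/16 = 95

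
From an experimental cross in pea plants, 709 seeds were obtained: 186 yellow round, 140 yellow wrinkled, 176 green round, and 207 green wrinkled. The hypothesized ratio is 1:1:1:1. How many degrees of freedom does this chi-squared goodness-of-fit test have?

3

A goodness-of-fit test with 4 phenotype classes has df = 4 − 1 = 3.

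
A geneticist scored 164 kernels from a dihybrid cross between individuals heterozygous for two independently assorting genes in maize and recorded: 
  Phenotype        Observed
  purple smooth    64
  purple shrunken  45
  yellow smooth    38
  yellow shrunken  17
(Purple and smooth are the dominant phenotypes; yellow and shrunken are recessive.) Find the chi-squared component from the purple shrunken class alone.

A dihybrid F₂ with independent assortment and complete dominance at both loci gives a 9:3:3:1 phenotypic ratio.
Expected counts for N = 164 under a 9:3:3:1 ratio (total parts = 16):
  purple smooth: 164 × 9/16 = 92.25
  purple shrunken: 164 × 3/16 = 30.75
  yellow smooth: 164 × 3/16 = 30.75
  yellow shrunken: 164 × 1/16 = 10.25
Contribution of purple shrunken: (45 − 30.75)² / 30.75 = 6.6037

6.604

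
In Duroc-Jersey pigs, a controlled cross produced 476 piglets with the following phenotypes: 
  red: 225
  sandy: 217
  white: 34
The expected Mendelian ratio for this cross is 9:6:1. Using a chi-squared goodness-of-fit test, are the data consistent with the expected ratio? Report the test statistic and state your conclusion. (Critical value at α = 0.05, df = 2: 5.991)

The 9:6:1 ratio has 16 parts, so with N = 476 the expected counts are:
  red: 476 × 9/16 = 267.75
  sandy: 476 × 6/16 = 178.5
  white: 476 × 1/16 = 29.75
χ² = Σ (O − E)² / E
  red: (225 − 267.75)² / 267.75 = 6.8256
  sandy: (217 − 178.5)² / 178.5 = 8.3039
  white: (34 − 29.75)² / 29.75 = 0.6071
χ² = 6.8256 + 8.3039 + 0.6071 = 15.7366 ≈ 15.737
Degrees of freedom = 3 − 1 = 2; critical value at α = 0.05 is 5.991.
Since 15.737 > 5.991, we reject the null hypothesis — the data do not fit the 9:6:1 ratio.

15.737; not consistent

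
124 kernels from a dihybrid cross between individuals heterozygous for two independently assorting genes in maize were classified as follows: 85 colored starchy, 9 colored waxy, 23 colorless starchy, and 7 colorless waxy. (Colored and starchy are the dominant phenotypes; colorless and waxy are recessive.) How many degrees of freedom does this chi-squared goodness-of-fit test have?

A dihybrid F₂ with independent assortment and complete dominance at both loci gives a 9:3:3:1 phenotypic ratio.
A goodness-of-fit test with 4 phenotype classes has df = 4 − 1 = 3.

3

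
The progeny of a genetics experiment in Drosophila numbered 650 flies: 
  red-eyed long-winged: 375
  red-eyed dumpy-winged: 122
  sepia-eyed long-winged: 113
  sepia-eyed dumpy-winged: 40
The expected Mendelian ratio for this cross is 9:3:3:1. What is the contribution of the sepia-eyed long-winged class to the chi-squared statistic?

0.646

The 9:3:3:1 ratio has 16 parts, so with N = 650 the expected counts are:
  red-eyed long-winged: 650 × 9/16 = 365.625
  red-eyed dumpy-winged: 650 × 3/16 = 121.875
  sepia-eyed long-winged: 650 × 3/16 = 121.875
  sepia-eyed dumpy-winged: 650 × 1/16 = 40.625
Contribution of sepia-eyed long-winged: (113 − 121.875)² / 121.875 = 0.6463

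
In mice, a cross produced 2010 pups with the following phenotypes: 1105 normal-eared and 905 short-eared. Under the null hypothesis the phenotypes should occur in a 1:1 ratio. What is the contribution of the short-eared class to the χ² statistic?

Under the 1:1 hypothesis (Σ ratio = 2, N = 2010):
  normal-eared: 2010 × 1/2 = 1005
  short-eared: 2010 × 1/2 = 1005
Contribution of short-eared: (905 − 1005)² / 1005 = 9.9502

9.950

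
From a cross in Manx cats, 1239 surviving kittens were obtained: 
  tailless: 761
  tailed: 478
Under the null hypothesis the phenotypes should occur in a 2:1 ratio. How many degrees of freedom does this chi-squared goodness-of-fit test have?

A goodness-of-fit test with 2 phenotype classes has df = 2 − 1 = 1.

1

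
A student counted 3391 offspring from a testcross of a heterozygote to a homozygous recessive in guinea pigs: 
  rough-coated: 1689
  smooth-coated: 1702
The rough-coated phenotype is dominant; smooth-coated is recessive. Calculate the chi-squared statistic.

A testcross of a heterozygote (Aa × aa) gives a 1:1 phenotypic ratio.
Total ratio parts = 2. Expected numbers out of 3391:
  rough-coated: 3391 × 1/2 = 1695.5
  smooth-coated: 3391 × 1/2 = 1695.5
χ² = Σ (O − E)² / E
  rough-coated: (1689 − 1695.5)² / 1695.5 = 0.0249
  smooth-coated: (1702 − 1695.5)² / 1695.5 = 0.0249
χ² = 0.0249 + 0.0249 = 0.0498 ≈ 0.050

0.050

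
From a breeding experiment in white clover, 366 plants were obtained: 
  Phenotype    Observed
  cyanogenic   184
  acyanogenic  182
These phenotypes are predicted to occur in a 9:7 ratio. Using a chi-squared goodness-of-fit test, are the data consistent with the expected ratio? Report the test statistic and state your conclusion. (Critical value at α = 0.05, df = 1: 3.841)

Expected counts for N = 366 under a 9:7 ratio (total parts = 16):
  cyanogenic: 366 × 9/16 = 205.875
  acyanogenic: 366 × 7/16 = 160.125
χ² = Σ (O − E)² / E
  cyanogenic: (184 − 205.875)² / 205.875 = 2.3243
  acyanogenic: (182 − 160.125)² / 160.125 = 2.9884
χ² = 2.3243 + 2.9884 = 5.3127 ≈ 5.313
Degrees of freedom = 2 − 1 = 1; critical value at α = 0.05 is 3.841.
Since 5.313 > 3.841, we reject the null hypothesis — the data do not fit the 9:7 ratio.

5.313; not consistent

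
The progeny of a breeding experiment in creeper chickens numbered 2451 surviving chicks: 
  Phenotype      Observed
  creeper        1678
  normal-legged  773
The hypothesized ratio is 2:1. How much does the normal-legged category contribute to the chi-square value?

Under the 2:1 hypothesis (Σ ratio = 3, N = 2451):
  creeper: 2451 × 2/3 = 1634
  normal-legged: 2451 × 1/3 = 817
Contribution of normal-legged: (773 − 817)² / 817 = 2.3696

2.370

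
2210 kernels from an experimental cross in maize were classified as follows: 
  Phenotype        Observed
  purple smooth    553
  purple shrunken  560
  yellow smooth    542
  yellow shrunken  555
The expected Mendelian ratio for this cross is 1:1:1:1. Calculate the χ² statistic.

Expected counts for N = 2210 under a 1:1:1:1 ratio (total parts = 4):
  purple smooth: 2210 × 1/4 = 552.5
  purple shrunken: 2210 × 1/4 = 552.5
  yellow smooth: 2210 × 1/4 = 552.5
  yellow shrunken: 2210 × 1/4 = 552.5
χ² = Σ (O − E)² / E
  purple smooth: (553 − 552.5)² / 552.5 = 0.0005
  purple shrunken: (560 − 552.5)² / 552.5 = 0.1018
  yellow smooth: (542 − 552.5)² / 552.5 = 0.1995
  yellow shrunken: (555 − 552.5)² / 552.5 = 0.0113
χ² = 0.0005 + 0.1018 + 0.1995 + 0.0113 = 0.3131 ≈ 0.313

0.313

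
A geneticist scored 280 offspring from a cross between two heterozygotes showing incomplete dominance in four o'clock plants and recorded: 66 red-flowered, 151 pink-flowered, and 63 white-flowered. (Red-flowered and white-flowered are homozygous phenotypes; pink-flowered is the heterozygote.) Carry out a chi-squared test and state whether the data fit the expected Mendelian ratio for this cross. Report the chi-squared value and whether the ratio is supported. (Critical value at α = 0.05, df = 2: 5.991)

With incomplete dominance, a heterozygote × heterozygote cross gives a 1:2:1 phenotypic ratio.
Under the 1:2:1 hypothesis (Σ ratio = 4, N = 280):
  red-flowered: 280 × 1/4 = 70
  pink-flowered: 280 × 2/4 = 140
  white-flowered: 280 × 1/4 = 70
χ² = Σ (O − E)² / E
  red-flowered: (66 − 70)² / 70 = 0.2286
  pink-flowered: (151 − 140)² / 140 = 0.8643
  white-flowered: (63 − 70)² / 70 = 0.7000
χ² = 0.2286 + 0.8643 + 0.7000 = 1.7929 ≈ 1.793
Degrees of freedom = 3 − 1 = 2; critical value at α = 0.05 is 5.991.
Since 1.793 < 5.991, we fail to reject the null hypothesis — the data are consistent with the 1:2:1 ratio.

1.793; consistent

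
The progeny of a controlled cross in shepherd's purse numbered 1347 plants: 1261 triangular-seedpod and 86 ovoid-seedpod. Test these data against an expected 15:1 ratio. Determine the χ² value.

0.042

The 15:1 ratio has 16 parts, so with N = 1347 the expected counts are:
  triangular-seedpod: 1347 × 15/16 = 1262.8125
  ovoid-seedpod: 1347 × 1/16 = 84.1875
χ² = Σ (O − E)² / E
  triangular-seedpod: (1261 − 1262.8125)² / 1262.8125 = 0.0026
  ovoid-seedpod: (86 − 84.1875)² / 84.1875 = 0.0390
χ² = 0.0026 + 0.0390 = 0.0416 ≈ 0.042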